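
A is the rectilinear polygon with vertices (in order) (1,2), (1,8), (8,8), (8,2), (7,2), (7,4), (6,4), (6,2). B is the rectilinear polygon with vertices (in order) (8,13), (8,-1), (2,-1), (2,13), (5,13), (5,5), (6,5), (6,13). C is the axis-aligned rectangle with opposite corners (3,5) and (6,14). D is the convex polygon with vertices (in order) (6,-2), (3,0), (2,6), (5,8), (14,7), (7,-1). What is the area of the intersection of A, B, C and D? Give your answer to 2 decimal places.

4.67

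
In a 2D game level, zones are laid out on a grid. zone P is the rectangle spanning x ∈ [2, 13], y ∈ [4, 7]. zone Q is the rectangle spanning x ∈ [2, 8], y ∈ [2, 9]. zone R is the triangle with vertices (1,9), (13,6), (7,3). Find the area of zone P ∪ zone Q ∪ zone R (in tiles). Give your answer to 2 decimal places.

57.75

By inclusion–exclusion:
Individual areas: |zone P| = 33, |zone Q| = 42, |zone R| = 27.
|zone P∩zone Q|: x∈[2,8], y∈[4,7] → 6·3 = 18.
|zone P∩zone R| = 19.5.
|zone Q∩zone R| = 17.25.
|zone P∩zone Q∩zone R| = 10.5.
|zone P ∪ zone Q ∪ zone R| = 102 − 54.75 + 10.5 = 57.75.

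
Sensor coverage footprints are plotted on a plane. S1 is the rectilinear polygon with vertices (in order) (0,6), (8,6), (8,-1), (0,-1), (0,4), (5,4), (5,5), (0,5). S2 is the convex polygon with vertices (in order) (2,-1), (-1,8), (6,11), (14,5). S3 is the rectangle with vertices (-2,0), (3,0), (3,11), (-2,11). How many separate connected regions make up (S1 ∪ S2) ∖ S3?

(S1 ∪ S2) ∖ S3 is a single connected region.

1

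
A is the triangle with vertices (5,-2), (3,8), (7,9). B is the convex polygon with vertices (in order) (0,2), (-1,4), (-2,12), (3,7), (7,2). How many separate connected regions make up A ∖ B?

A ∖ B splits into 2 disjoint pieces (area 3.0545, area 12.237).

2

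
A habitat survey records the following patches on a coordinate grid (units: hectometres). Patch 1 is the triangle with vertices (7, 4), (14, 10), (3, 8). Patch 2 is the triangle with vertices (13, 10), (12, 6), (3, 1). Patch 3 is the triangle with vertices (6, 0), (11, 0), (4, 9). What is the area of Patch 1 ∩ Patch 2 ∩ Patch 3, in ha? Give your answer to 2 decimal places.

0.33

The intersection is the polygon with vertices (6.684,4.316), (7.248,4.824), (7.533,4.457), (7,4).
By the shoelace formula its area is 0.33.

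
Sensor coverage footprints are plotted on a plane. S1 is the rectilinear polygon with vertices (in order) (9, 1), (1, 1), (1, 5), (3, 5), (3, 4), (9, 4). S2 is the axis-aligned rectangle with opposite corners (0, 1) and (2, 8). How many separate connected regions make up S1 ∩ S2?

1

S1 ∩ S2 is a single connected region.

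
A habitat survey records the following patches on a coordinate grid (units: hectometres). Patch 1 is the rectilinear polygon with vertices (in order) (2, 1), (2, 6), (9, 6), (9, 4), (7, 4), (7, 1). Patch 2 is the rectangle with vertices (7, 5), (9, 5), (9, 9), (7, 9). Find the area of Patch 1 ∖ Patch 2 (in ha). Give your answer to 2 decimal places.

|Patch 1| = 29, |Patch 1∩Patch 2| = 2.
|Patch 1 ∖ Patch 2| = |Patch 1| − |Patch 1∩Patch 2| = 29 − 2 = 27.00.

27.00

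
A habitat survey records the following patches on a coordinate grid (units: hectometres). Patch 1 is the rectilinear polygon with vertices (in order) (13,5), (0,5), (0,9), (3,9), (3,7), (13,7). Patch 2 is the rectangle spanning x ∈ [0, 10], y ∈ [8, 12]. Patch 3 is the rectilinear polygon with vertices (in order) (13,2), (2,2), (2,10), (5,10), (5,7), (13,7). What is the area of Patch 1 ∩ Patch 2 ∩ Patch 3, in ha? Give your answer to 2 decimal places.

The intersection is the polygon with vertices (3,9), (3,8), (2,8), (2,9).
By the shoelace formula its area is 1.00.

1.00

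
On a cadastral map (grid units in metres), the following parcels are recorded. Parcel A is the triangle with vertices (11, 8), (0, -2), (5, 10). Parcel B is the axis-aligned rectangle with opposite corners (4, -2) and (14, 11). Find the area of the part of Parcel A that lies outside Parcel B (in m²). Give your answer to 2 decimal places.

11.93

|Parcel A| = 41, |Parcel A∩Parcel B| = 29.0727.
|Parcel A ∖ Parcel B| = |Parcel A| − |Parcel A∩Parcel B| = 41 − 29.0727 = 11.93.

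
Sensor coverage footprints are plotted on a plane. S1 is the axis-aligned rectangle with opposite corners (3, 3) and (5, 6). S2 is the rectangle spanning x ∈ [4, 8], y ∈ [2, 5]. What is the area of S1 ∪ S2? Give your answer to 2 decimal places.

By inclusion–exclusion:
Individual areas: |S1| = 6, |S2| = 12.
|S1∩S2|: x∈[4,5], y∈[3,5] → 1·2 = 2.
|S1 ∪ S2| = 18 − 2 = 16.00.

16.00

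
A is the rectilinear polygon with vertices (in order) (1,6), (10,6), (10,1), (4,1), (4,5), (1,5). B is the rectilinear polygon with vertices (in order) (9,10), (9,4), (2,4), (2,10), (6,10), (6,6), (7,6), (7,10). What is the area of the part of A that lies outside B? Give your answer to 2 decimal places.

21.00

|A| = 33, |A∩B| = 12.
|A ∖ B| = |A| − |A∩B| = 33 − 12 = 21.00.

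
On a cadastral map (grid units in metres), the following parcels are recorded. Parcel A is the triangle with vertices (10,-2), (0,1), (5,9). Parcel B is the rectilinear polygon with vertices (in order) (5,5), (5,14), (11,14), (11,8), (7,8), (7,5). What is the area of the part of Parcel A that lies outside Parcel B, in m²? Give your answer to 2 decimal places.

43.86

|Parcel A| = 47.5, |Parcel A∩Parcel B| = 3.6364.
|Parcel A ∖ Parcel B| = |Parcel A| − |Parcel A∩Parcel B| = 47.5 − 3.6364 = 43.86.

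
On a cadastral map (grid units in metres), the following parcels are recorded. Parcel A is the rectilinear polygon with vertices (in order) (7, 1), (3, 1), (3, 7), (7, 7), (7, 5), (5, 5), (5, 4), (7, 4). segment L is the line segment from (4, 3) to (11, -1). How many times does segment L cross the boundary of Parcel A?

1

The segment meets the boundary at (7,1.286).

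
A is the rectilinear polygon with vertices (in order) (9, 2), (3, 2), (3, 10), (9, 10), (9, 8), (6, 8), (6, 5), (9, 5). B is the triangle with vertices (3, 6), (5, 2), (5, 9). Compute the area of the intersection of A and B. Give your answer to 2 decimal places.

The intersection is the polygon with vertices (3,6), (5,9), (5,2).
By the shoelace formula its area is 7.00.

7.00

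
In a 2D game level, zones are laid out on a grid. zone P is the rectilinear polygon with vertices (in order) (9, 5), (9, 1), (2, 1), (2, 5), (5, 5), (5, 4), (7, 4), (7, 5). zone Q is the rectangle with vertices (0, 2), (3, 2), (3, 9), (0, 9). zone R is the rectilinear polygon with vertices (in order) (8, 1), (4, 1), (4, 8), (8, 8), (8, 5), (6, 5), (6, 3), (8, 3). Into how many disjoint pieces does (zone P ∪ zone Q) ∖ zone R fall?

2

(zone P ∪ zone Q) ∖ zone R splits into 2 disjoint pieces (area 7, area 26).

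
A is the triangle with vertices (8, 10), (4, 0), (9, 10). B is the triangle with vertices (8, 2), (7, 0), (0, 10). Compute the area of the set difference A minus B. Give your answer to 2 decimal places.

|A| = 5, |A∩B| = 0.5162.
|A ∖ B| = |A| − |A∩B| = 5 − 0.5162 = 4.48.

4.48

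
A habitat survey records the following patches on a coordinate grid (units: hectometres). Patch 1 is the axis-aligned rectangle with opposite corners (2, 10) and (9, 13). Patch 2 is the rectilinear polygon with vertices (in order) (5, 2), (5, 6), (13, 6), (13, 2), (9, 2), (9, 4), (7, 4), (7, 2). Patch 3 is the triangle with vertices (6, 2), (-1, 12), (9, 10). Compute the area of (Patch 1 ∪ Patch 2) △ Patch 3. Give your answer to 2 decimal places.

|Patch 1 ∪ Patch 2| = 49.
|(Patch 1 ∪ Patch 2) ∩ Patch 3| = 11.1857.
|(Patch 1 ∪ Patch 2) △ Patch 3| = 49 + 43 − 22.3714 = 69.63.

69.63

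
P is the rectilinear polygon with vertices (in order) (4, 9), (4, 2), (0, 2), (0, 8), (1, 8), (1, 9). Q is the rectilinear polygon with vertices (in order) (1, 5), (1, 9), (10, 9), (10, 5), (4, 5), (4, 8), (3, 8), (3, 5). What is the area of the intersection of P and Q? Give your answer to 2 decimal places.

9.00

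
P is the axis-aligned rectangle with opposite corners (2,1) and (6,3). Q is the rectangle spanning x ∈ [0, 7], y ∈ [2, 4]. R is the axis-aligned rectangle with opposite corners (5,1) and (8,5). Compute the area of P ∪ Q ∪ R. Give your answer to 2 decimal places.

By inclusion–exclusion:
Individual areas: |P| = 8, |Q| = 14, |R| = 12.
|P∩Q|: x∈[2,6], y∈[2,3] → 4·1 = 4.
|P∩R|: x∈[5,6], y∈[1,3] → 1·2 = 2.
|Q∩R|: x∈[5,7], y∈[2,4] → 2·2 = 4.
|P∩Q∩R| = 1.
|P ∪ Q ∪ R| = 34 − 10 + 1 = 25.00.

25.00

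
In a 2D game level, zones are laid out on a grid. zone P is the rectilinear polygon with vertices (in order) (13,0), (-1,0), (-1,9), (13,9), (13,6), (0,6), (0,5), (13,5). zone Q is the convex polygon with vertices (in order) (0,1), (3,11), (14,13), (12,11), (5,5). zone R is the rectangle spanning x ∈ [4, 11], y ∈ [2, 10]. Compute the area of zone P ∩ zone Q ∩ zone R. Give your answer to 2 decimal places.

12.15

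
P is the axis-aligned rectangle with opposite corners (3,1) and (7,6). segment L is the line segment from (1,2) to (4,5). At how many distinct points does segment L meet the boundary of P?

1

The segment meets the boundary at (3,4).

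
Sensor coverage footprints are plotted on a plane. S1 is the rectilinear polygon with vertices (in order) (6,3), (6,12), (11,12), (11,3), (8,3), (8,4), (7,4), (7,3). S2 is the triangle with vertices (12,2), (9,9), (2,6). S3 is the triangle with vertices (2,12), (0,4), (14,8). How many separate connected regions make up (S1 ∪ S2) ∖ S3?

2

(S1 ∪ S2) ∖ S3 splits into 2 disjoint pieces (area 19.019, area 10.8333).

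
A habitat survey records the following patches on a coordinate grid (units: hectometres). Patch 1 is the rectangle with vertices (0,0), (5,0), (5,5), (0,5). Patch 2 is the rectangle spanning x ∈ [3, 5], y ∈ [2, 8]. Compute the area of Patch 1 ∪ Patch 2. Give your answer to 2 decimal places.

By inclusion–exclusion:
Individual areas: |Patch 1| = 25, |Patch 2| = 12.
|Patch 1∩Patch 2|: x∈[3,5], y∈[2,5] → 2·3 = 6.
|Patch 1 ∪ Patch 2| = 37 − 6 = 31.00.

31.00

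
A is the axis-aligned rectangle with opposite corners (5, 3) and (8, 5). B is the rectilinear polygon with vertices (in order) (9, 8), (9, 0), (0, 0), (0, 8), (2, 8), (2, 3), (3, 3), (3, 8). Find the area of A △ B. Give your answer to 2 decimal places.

|A| = 6, |B| = 67, |A∩B| = 6.
|A △ B| = |A| + |B| − 2·|A∩B| = 6 + 67 − 12 = 61.00.

61.00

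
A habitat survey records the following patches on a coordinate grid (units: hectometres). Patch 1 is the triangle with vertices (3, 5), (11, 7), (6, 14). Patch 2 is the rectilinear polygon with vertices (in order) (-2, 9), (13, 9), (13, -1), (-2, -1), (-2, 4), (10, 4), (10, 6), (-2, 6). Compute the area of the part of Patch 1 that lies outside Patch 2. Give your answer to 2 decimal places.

|Patch 1| = 33, |Patch 1∩Patch 2| = 18.0714.
|Patch 1 ∖ Patch 2| = |Patch 1| − |Patch 1∩Patch 2| = 33 − 18.0714 = 14.93.

14.93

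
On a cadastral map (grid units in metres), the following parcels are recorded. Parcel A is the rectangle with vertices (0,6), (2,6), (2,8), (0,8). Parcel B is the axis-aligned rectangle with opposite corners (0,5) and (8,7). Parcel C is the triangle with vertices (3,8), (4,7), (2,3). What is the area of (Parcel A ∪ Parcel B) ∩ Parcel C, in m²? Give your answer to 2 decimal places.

The region (Parcel A ∪ Parcel B) ∩ Parcel C is the polygon with vertices (4,7), (3,5), (2.4,5), (2.8,7).
By the shoelace formula its area is 1.80.

1.80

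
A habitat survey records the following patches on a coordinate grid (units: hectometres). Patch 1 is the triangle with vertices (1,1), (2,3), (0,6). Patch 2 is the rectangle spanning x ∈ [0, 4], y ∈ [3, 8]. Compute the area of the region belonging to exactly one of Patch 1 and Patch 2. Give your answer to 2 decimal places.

|Patch 1| = 3.5, |Patch 2| = 20, |Patch 1∩Patch 2| = 2.1.
|Patch 1 △ Patch 2| = |Patch 1| + |Patch 2| − 2·|Patch 1∩Patch 2| = 3.5 + 20 − 4.2 = 19.30.

19.30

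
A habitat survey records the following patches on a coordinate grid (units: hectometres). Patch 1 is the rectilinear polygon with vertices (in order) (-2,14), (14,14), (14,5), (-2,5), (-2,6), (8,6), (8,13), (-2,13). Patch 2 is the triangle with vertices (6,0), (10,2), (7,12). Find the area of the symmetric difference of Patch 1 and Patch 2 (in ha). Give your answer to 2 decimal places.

|Patch 1| = 74, |Patch 2| = 23, |Patch 1∩Patch 2| = 3.5583.
|Patch 1 △ Patch 2| = |Patch 1| + |Patch 2| − 2·|Patch 1∩Patch 2| = 74 + 23 − 7.1167 = 89.88.

89.88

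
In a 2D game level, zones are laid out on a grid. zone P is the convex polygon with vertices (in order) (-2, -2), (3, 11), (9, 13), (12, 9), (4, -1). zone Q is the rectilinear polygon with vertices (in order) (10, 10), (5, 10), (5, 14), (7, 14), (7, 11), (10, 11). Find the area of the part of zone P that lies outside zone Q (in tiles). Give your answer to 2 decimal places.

|zone P| = 104.5, |zone P∩zone Q| = 7.
|zone P ∖ zone Q| = |zone P| − |zone P∩zone Q| = 104.5 − 7 = 97.50.

97.50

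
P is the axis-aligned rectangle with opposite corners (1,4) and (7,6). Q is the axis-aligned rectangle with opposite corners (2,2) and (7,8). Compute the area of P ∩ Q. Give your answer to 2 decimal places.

10.00

|P∩Q|: x∈[2,7], y∈[4,6] → 5·2 = 10.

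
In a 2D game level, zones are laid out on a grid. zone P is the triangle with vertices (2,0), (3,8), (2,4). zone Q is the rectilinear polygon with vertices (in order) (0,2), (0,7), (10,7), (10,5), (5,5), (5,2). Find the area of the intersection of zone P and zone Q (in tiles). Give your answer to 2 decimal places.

1.69

The intersection is the polygon with vertices (2.25,2), (2,2), (2,4), (2.75,7), (2.875,7).
By the shoelace formula its area is 1.69.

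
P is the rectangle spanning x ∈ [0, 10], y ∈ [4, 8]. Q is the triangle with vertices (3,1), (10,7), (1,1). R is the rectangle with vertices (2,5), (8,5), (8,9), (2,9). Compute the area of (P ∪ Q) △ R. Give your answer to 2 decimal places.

32.50

|P ∪ Q| = 44.5.
|(P ∪ Q) ∩ R| = 18.
|(P ∪ Q) △ R| = 44.5 + 24 − 36 = 32.50.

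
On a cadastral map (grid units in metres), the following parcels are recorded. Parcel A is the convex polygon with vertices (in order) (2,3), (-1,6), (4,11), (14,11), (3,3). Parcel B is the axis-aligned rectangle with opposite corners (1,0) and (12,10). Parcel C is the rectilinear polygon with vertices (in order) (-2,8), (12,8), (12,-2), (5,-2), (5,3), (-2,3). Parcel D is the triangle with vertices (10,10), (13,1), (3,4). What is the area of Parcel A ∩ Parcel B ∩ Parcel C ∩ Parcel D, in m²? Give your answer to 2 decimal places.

7.37

The intersection is the polygon with vertices (9.875,8), (3.974,3.708), (3,4), (7.667,8).
By the shoelace formula its area is 7.37.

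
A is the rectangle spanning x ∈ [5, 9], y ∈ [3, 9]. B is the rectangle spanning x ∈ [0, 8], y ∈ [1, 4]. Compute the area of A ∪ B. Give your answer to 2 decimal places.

45.00

By inclusion–exclusion:
Individual areas: |A| = 24, |B| = 24.
|A∩B|: x∈[5,8], y∈[3,4] → 3·1 = 3.
|A ∪ B| = 48 − 3 = 45.00.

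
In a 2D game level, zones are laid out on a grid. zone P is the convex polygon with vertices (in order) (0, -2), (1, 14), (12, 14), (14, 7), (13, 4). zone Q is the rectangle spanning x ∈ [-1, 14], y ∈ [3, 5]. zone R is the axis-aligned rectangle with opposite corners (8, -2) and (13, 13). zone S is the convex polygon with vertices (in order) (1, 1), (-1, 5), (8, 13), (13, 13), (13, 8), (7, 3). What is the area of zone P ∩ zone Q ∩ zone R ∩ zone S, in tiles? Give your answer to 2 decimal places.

The intersection is the polygon with vertices (8,5), (9.4,5), (8,3.833).
By the shoelace formula its area is 0.82.

0.82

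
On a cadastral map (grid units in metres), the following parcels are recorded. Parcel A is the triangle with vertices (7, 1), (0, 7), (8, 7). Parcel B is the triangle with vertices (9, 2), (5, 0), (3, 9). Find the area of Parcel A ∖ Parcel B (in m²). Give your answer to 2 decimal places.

11.55

|Parcel A| = 24, |Parcel A∩Parcel B| = 12.4465.
|Parcel A ∖ Parcel B| = |Parcel A| − |Parcel A∩Parcel B| = 24 − 12.4465 = 11.55.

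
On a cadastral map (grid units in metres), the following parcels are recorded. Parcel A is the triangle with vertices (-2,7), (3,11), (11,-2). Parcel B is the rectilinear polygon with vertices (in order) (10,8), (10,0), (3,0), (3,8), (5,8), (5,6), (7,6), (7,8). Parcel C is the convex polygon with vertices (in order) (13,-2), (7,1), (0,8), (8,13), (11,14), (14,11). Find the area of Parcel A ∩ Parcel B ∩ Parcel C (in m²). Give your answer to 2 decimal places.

20.52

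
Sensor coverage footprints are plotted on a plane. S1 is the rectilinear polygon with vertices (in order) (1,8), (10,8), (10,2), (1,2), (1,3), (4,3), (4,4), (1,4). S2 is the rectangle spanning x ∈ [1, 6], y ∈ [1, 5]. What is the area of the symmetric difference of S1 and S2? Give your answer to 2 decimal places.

47.00

|S1| = 51, |S2| = 20, |S1∩S2| = 12.
|S1 △ S2| = |S1| + |S2| − 2·|S1∩S2| = 51 + 20 − 24 = 47.00.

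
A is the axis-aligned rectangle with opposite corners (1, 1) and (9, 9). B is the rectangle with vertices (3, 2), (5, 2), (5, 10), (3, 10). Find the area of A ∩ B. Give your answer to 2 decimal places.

|A∩B|: x∈[3,5], y∈[2,9] → 2·7 = 14.

14.00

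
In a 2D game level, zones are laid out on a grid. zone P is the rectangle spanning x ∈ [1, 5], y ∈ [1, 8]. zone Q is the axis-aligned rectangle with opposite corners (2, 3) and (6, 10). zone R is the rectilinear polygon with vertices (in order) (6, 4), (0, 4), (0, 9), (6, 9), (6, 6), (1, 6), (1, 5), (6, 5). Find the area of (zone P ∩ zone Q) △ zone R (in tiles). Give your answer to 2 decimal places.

|zone P ∩ zone Q| = 15.
|(zone P ∩ zone Q) ∩ zone R| = 9.
|(zone P ∩ zone Q) △ zone R| = 15 + 25 − 18 = 22.00.

22.00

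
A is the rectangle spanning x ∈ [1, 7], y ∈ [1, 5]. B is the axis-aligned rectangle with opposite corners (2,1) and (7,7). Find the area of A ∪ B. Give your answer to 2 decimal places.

By inclusion–exclusion:
Individual areas: |A| = 24, |B| = 30.
|A∩B|: x∈[2,7], y∈[1,5] → 5·4 = 20.
|A ∪ B| = 54 − 20 = 34.00.

34.00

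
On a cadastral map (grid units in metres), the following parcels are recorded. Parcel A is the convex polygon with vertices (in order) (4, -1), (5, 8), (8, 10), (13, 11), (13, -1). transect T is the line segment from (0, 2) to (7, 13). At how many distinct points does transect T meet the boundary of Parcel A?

0

The segment lies entirely outside Parcel A and never meets its boundary.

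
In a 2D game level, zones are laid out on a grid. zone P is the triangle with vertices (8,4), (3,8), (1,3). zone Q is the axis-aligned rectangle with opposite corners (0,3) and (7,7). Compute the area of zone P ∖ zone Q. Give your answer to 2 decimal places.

|zone P| = 16.5, |zone P∩zone Q| = 15.2036.
|zone P ∖ zone Q| = |zone P| − |zone P∩zone Q| = 16.5 − 15.2036 = 1.30.

1.30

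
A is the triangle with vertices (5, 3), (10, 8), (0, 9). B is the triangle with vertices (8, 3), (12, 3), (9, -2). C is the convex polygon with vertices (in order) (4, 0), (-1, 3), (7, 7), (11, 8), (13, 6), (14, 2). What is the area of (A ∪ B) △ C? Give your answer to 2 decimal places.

75.24

|A ∪ B| = 37.5.
|(A ∪ B) ∩ C| = 16.3802.
|(A ∪ B) △ C| = 37.5 + 70.5 − 32.7603 = 75.24.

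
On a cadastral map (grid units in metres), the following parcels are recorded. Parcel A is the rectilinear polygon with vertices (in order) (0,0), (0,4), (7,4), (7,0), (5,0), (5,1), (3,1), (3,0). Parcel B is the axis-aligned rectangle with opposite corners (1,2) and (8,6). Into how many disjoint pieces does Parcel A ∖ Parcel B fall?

1

Parcel A ∖ Parcel B is a single connected region.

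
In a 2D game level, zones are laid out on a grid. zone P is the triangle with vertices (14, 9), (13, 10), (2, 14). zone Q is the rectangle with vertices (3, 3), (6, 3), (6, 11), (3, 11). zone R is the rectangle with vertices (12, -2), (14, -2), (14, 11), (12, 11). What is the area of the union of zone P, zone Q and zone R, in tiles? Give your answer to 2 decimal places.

By inclusion–exclusion:
Individual areas: |zone P| = 3.5, |zone Q| = 24, |zone R| = 26.
|zone P∩zone Q| = 0.
|zone P∩zone R| = 0.8485.
|zone Q∩zone R| = 0 (no overlap).
|zone P∩zone Q∩zone R| = 0.
|zone P ∪ zone Q ∪ zone R| = 53.5 − 0.8485 + 0 = 52.65.

52.65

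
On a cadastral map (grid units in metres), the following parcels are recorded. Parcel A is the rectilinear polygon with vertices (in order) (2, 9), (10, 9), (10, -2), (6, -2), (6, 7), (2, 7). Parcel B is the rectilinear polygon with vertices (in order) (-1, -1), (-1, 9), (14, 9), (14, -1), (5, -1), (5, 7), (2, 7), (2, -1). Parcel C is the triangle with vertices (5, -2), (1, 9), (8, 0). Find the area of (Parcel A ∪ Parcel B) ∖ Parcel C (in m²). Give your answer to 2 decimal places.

120.95

|Parcel A ∪ Parcel B| = 130.
|(Parcel A ∪ Parcel B) ∩ Parcel C| = 9.0496.
|(Parcel A ∪ Parcel B) ∖ Parcel C| = 130 − 9.0496 = 120.95.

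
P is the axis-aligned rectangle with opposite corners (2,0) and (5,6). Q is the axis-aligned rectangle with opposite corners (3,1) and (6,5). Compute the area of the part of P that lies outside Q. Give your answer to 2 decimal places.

10.00

|P∩Q|: x∈[3,5], y∈[1,5] → 2·4 = 8.
|P| = 18.
|P ∖ Q| = |P| − |P∩Q| = 18 − 8 = 10.00.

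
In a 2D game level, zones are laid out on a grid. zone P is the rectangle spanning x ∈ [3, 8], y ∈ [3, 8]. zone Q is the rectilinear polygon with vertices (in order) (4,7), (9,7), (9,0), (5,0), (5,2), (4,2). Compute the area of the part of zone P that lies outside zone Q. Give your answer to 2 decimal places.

9.00

|zone P| = 25, |zone P∩zone Q| = 16.
|zone P ∖ zone Q| = |zone P| − |zone P∩zone Q| = 25 − 16 = 9.00.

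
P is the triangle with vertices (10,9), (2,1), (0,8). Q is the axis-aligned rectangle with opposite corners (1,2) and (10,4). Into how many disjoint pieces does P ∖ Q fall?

P ∖ Q splits into 2 disjoint pieces (area 30.2143, area 0.6429).

2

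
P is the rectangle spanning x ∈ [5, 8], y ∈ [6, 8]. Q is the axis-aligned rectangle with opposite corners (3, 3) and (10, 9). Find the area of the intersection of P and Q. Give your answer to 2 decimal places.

6.00

|P∩Q|: x∈[5,8], y∈[6,8] → 3·2 = 6.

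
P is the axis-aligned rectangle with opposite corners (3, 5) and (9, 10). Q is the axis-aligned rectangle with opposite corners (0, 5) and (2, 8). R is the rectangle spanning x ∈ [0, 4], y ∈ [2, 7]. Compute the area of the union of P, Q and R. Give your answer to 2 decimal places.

By inclusion–exclusion:
Individual areas: |P| = 30, |Q| = 6, |R| = 20.
|P∩Q| = 0 (no overlap).
|P∩R|: x∈[3,4], y∈[5,7] → 1·2 = 2.
|Q∩R|: x∈[0,2], y∈[5,7] → 2·2 = 4.
|P∩Q∩R| = 0.
|P ∪ Q ∪ R| = 56 − 6 + 0 = 50.00.

50.00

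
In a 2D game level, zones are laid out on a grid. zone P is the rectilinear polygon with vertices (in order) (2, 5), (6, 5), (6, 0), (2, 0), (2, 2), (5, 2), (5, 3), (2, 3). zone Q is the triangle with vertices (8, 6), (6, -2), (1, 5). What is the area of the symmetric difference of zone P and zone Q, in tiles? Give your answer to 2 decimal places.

|zone P| = 17, |zone Q| = 27, |zone P∩zone Q| = 13.1571.
|zone P △ zone Q| = |zone P| + |zone Q| − 2·|zone P∩zone Q| = 17 + 27 − 26.3143 = 17.69.

17.69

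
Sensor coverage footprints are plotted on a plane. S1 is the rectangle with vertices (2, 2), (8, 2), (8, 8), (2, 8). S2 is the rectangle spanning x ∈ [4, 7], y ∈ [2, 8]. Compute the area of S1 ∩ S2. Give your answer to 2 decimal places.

|S1∩S2|: x∈[4,7], y∈[2,8] → 3·6 = 18.

18.00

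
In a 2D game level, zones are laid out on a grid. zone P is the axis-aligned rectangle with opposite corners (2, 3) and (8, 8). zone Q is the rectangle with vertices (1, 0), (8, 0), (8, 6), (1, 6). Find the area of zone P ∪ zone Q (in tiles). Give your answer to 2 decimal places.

By inclusion–exclusion:
Individual areas: |zone P| = 30, |zone Q| = 42.
|zone P∩zone Q|: x∈[2,8], y∈[3,6] → 6·3 = 18.
|zone P ∪ zone Q| = 72 − 18 = 54.00.

54.00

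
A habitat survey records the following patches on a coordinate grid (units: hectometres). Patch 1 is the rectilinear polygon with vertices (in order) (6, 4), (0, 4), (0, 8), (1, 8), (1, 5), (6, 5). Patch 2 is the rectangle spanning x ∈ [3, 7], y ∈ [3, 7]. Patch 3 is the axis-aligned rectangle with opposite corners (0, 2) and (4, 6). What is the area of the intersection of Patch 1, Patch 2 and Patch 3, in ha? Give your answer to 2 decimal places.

1.00

The intersection is the polygon with vertices (3,5), (4,5), (4,4), (3,4).
By the shoelace formula its area is 1.00.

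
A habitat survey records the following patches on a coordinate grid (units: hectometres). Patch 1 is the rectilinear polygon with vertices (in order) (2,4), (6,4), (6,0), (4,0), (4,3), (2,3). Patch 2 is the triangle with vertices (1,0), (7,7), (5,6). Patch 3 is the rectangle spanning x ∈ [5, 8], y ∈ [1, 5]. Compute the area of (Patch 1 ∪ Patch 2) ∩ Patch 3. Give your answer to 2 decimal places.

3.05

|Patch 1 ∪ Patch 2| = 13.3333.
|(Patch 1 ∪ Patch 2) ∩ Patch 3| = 3.05.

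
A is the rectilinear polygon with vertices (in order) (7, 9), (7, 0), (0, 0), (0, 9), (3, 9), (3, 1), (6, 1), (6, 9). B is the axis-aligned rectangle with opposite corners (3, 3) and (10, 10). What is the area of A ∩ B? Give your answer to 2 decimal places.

6.00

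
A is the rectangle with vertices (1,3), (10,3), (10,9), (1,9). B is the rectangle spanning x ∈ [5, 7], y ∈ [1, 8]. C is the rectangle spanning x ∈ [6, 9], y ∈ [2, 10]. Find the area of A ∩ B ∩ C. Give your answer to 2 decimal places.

The intersection is the polygon with vertices (7,8), (7,3), (6,3), (6,8).
By the shoelace formula its area is 5.00.

5.00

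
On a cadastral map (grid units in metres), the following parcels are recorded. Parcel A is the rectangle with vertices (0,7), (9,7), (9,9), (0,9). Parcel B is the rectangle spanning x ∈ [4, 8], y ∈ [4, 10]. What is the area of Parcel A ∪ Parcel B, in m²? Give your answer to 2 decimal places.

By inclusion–exclusion:
Individual areas: |Parcel A| = 18, |Parcel B| = 24.
|Parcel A∩Parcel B|: x∈[4,8], y∈[7,9] → 4·2 = 8.
|Parcel A ∪ Parcel B| = 42 − 8 = 34.00.

34.00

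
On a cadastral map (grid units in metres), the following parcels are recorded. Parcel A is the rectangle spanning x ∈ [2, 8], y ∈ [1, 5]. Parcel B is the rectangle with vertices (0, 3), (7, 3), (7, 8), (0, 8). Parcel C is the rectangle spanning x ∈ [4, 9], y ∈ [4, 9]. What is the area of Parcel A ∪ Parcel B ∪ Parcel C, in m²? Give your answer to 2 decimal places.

61.00

By inclusion–exclusion:
Individual areas: |Parcel A| = 24, |Parcel B| = 35, |Parcel C| = 25.
|Parcel A∩Parcel B|: x∈[2,7], y∈[3,5] → 5·2 = 10.
|Parcel A∩Parcel C|: x∈[4,8], y∈[4,5] → 4·1 = 4.
|Parcel B∩Parcel C|: x∈[4,7], y∈[4,8] → 3·4 = 12.
|Parcel A∩Parcel B∩Parcel C| = 3.
|Parcel A ∪ Parcel B ∪ Parcel C| = 84 − 26 + 3 = 61.00.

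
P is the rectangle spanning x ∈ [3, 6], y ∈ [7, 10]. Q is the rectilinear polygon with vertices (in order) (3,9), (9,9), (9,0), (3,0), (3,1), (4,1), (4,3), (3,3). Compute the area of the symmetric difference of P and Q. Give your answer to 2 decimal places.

49.00

|P| = 9, |Q| = 52, |P∩Q| = 6.
|P △ Q| = |P| + |Q| − 2·|P∩Q| = 9 + 52 − 12 = 49.00.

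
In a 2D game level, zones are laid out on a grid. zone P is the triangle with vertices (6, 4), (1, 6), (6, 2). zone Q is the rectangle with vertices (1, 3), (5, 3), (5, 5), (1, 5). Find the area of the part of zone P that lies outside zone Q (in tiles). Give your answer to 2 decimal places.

|zone P| = 5, |zone P∩zone Q| = 2.55.
|zone P ∖ zone Q| = |zone P| − |zone P∩zone Q| = 5 − 2.55 = 2.45.

2.45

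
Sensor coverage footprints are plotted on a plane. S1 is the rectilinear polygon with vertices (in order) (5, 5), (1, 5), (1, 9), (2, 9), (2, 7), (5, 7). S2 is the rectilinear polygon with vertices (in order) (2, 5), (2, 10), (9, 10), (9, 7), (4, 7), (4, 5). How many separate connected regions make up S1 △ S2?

S1 △ S2 is a single connected region.

1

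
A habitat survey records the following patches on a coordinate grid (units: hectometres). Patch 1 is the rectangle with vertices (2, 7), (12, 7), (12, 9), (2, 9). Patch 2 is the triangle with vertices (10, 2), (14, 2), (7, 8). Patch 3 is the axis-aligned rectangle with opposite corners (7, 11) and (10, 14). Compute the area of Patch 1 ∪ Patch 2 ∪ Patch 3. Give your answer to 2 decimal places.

40.67

By inclusion–exclusion:
Individual areas: |Patch 1| = 20, |Patch 2| = 12, |Patch 3| = 9.
|Patch 1∩Patch 2| = 0.3333.
|Patch 1∩Patch 3| = 0 (no overlap).
|Patch 2∩Patch 3| = 0.
|Patch 1∩Patch 2∩Patch 3| = 0.
|Patch 1 ∪ Patch 2 ∪ Patch 3| = 41 − 0.3333 + 0 = 40.67.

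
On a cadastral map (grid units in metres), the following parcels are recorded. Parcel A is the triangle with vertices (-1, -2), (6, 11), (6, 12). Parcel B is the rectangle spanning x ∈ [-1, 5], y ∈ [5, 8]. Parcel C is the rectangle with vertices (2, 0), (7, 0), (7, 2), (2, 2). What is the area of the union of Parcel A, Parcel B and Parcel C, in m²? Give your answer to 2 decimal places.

By inclusion–exclusion:
Individual areas: |Parcel A| = 3.5, |Parcel B| = 18, |Parcel C| = 10.
|Parcel A∩Parcel B| = 0.9808.
|Parcel A∩Parcel C| = 0.
|Parcel B∩Parcel C| = 0 (no overlap).
|Parcel A∩Parcel B∩Parcel C| = 0.
|Parcel A ∪ Parcel B ∪ Parcel C| = 31.5 − 0.9808 + 0 = 30.52.

30.52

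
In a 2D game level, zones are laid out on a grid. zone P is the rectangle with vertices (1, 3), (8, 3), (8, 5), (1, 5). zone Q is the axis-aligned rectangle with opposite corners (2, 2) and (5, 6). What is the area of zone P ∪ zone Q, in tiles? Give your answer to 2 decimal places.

20.00

By inclusion–exclusion:
Individual areas: |zone P| = 14, |zone Q| = 12.
|zone P∩zone Q|: x∈[2,5], y∈[3,5] → 3·2 = 6.
|zone P ∪ zone Q| = 26 − 6 = 20.00.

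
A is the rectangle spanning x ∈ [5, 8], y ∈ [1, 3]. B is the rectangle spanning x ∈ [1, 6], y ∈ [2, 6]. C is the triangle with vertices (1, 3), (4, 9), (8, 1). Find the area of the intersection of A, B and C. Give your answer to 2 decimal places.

1.00

The intersection is the polygon with vertices (6,3), (6,2), (5,2), (5,3).
By the shoelace formula its area is 1.00.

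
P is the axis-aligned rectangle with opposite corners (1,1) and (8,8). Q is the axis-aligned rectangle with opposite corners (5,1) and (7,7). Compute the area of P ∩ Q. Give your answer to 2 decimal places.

|P∩Q|: x∈[5,7], y∈[1,7] → 2·6 = 12.

12.00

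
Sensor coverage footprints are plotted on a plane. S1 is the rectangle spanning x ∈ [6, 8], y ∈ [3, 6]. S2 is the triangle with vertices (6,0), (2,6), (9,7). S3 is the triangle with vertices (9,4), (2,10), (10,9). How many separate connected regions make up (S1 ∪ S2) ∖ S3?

(S1 ∪ S2) ∖ S3 is a single connected region.

1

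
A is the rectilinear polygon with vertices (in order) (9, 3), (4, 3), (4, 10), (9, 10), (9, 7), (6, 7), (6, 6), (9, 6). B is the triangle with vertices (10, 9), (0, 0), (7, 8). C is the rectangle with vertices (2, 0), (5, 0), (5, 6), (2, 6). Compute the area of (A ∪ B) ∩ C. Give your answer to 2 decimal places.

The region (A ∪ B) ∩ C is the polygon with vertices (4,3.6), (2,1.8), (2,2.286), (4,4.571), (4,6), (5,6), (5,3), (4,3).
By the shoelace formula its area is 4.46.

4.46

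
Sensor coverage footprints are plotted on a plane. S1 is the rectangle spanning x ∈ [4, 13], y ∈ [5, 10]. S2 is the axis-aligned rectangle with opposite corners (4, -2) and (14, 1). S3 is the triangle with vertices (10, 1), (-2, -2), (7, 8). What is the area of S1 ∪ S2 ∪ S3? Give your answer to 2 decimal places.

111.02

By inclusion–exclusion:
Individual areas: |S1| = 45, |S2| = 30, |S3| = 46.5.
|S1∩S2| = 0 (no overlap).
|S1∩S3| = 5.9786.
|S2∩S3| = 4.5.
|S1∩S2∩S3| = 0.
|S1 ∪ S2 ∪ S3| = 121.5 − 10.4786 + 0 = 111.02.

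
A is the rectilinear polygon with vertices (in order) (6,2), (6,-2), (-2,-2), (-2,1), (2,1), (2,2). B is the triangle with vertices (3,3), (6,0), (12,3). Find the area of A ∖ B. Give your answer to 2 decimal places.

|A| = 28, |A∩B| = 2.
|A ∖ B| = |A| − |A∩B| = 28 − 2 = 26.00.

26.00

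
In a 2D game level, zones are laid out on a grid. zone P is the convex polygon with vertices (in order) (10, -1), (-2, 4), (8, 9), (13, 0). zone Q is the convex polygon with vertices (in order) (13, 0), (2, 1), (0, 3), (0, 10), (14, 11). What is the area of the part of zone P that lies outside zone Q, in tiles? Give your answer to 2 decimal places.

6.23

|zone P| = 71, |zone P∩zone Q| = 64.7713.
|zone P ∖ zone Q| = |zone P| − |zone P∩zone Q| = 71 − 64.7713 = 6.23.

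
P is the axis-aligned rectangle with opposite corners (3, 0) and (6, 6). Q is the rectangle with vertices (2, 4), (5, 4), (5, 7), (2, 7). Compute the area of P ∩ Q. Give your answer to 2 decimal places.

4.00

|P∩Q|: x∈[3,5], y∈[4,6] → 2·2 = 4.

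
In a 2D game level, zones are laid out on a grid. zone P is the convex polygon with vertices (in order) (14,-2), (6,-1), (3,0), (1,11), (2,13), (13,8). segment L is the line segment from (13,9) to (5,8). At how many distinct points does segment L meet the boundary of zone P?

The segment meets the boundary at (11.275,8.784).

1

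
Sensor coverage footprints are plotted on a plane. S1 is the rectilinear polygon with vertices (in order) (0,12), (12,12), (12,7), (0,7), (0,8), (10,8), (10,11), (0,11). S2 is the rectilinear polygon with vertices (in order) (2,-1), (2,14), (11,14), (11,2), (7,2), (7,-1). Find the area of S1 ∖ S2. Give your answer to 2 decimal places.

|S1| = 30, |S1∩S2| = 21.
|S1 ∖ S2| = |S1| − |S1∩S2| = 30 − 21 = 9.00.

9.00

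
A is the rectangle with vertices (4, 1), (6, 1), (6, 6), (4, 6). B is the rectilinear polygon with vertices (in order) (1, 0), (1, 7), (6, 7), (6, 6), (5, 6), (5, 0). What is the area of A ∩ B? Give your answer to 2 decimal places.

5.00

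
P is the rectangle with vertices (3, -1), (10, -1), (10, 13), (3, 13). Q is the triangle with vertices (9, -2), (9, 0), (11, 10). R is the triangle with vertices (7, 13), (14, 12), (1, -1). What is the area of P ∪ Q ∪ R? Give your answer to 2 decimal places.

By inclusion–exclusion:
Individual areas: |P| = 98, |Q| = 2, |R| = 52.
|P∩Q| = 1.4167.
|P∩R| = 40.1905.
|Q∩R| = 0.025.
|P∩Q∩R| = 0.
|P ∪ Q ∪ R| = 152 − 41.6321 + 0 = 110.37.

110.37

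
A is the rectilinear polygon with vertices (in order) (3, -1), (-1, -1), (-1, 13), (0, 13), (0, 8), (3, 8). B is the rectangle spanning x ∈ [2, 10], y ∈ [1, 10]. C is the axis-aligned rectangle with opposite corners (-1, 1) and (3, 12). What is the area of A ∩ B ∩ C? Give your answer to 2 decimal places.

7.00

The intersection is the polygon with vertices (3,1), (2,1), (2,8), (3,8).
By the shoelace formula its area is 7.00.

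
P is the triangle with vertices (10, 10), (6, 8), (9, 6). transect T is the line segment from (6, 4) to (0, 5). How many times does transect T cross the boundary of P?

0

The segment lies entirely outside P and never meets its boundary.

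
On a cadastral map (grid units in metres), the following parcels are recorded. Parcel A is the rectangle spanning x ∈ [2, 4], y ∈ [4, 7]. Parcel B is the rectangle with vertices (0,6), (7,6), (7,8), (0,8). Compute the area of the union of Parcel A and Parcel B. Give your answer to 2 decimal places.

18.00

By inclusion–exclusion:
Individual areas: |Parcel A| = 6, |Parcel B| = 14.
|Parcel A∩Parcel B|: x∈[2,4], y∈[6,7] → 2·1 = 2.
|Parcel A ∪ Parcel B| = 20 − 2 = 18.00.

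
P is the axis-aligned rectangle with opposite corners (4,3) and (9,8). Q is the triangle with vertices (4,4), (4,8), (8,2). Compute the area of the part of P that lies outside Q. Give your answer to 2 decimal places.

|P| = 25, |P∩Q| = 7.3333.
|P ∖ Q| = |P| − |P∩Q| = 25 − 7.3333 = 17.67.

17.67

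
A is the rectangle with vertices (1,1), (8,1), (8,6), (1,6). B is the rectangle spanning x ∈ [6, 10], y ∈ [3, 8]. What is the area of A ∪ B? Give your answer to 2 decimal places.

By inclusion–exclusion:
Individual areas: |A| = 35, |B| = 20.
|A∩B|: x∈[6,8], y∈[3,6] → 2·3 = 6.
|A ∪ B| = 55 − 6 = 49.00.

49.00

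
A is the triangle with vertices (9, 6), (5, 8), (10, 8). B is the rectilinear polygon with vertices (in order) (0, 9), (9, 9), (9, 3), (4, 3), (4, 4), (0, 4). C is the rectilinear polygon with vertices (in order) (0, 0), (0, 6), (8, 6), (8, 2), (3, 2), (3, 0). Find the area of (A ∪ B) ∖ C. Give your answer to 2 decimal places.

31.00

|A ∪ B| = 51.
|(A ∪ B) ∩ C| = 20.
|(A ∪ B) ∖ C| = 51 − 20 = 31.00.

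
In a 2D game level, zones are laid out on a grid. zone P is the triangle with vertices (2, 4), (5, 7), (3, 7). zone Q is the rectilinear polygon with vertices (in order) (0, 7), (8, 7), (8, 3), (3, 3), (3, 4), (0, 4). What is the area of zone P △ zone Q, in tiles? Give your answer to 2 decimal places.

26.00

|zone P| = 3, |zone Q| = 29, |zone P∩zone Q| = 3.
|zone P △ zone Q| = |zone P| + |zone Q| − 2·|zone P∩zone Q| = 3 + 29 − 6 = 26.00.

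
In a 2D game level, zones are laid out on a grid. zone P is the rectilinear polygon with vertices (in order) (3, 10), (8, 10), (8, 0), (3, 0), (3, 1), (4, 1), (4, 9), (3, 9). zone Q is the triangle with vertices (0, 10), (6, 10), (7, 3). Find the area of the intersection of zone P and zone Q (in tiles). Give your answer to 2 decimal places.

14.00

The intersection is the polygon with vertices (6,10), (7,3), (4,6), (4,9), (3,9), (3,10).
By the shoelace formula its area is 14.00.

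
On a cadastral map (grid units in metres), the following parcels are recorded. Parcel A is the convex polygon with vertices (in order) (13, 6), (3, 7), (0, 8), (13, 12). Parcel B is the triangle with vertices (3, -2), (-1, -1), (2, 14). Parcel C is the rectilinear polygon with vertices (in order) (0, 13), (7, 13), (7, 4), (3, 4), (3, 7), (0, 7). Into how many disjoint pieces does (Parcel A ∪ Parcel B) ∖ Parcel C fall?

3

(Parcel A ∪ Parcel B) ∖ Parcel C splits into 3 disjoint pieces (area 25.0688, area 0.1312, area 28.6615).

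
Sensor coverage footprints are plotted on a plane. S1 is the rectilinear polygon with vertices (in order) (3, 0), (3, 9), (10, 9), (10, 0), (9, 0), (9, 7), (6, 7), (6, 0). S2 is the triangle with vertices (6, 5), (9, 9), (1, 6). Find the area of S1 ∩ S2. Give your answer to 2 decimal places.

The intersection is the polygon with vertices (3,6.75), (9,9), (7.5,7), (6,7), (6,5), (3,5.6).
By the shoelace formula its area is 8.85.

8.85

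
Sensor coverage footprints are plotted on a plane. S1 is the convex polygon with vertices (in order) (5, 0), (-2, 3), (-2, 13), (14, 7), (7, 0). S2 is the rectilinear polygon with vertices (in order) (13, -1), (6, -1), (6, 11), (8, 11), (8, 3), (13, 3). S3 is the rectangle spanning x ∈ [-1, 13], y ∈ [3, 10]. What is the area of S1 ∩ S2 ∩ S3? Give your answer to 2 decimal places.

13.25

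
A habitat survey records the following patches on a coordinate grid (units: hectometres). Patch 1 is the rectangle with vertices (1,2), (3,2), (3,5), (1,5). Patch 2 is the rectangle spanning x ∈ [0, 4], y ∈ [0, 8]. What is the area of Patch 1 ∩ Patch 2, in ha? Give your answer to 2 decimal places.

6.00

|Patch 1∩Patch 2|: x∈[1,3], y∈[2,5] → 2·3 = 6.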